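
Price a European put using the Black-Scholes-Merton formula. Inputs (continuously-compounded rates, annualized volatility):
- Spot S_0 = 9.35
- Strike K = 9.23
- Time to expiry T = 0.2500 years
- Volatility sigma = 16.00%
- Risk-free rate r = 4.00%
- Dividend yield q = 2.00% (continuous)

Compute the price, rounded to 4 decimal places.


d1 = (ln(S/K) + (r - q + 0.5*sigma^2) * T) / (sigma * sqrt(T)) = 0.26396618
d2 = d1 - sigma * sqrt(T) = 0.18396618
exp(-rT) = 0.99004983; exp(-qT) = 0.99501248
P = K * exp(-rT) * N(-d2) - S_0 * exp(-qT) * N(-d1)
N(-d1) = 0.39590299; N(-d2) = 0.42701999
P = 9.2300 * 0.99004983 * 0.42701999 - 9.3500 * 0.99501248 * 0.39590299 = 0.2189

Answer: Price = 0.2189


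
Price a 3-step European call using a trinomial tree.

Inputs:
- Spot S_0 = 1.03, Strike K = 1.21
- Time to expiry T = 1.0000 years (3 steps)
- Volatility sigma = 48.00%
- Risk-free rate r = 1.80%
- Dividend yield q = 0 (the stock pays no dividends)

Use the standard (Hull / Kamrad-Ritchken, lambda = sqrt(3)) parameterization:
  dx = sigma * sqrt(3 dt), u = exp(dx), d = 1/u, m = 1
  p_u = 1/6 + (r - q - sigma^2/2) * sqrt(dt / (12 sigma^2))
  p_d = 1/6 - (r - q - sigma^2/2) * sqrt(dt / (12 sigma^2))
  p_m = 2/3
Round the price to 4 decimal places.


Answer: Price = V(0,0) = 0.1425

Derivation:
dt = T/N = 0.333333; dx = sigma*sqrt(3*dt) = 0.480000
u = exp(dx) = 1.616074; d = 1/u = 0.618783
p_u = 0.132917, p_m = 0.666667, p_d = 0.200417
Discount per step: exp(-r*dt) = 0.994018
Stock lattice S(k, j) with j the centered position index:
  k=0: S(0,+0) = 1.0300
  k=1: S(1,-1) = 0.6373; S(1,+0) = 1.0300; S(1,+1) = 1.6646
  k=2: S(2,-2) = 0.3944; S(2,-1) = 0.6373; S(2,+0) = 1.0300; S(2,+1) = 1.6646; S(2,+2) = 2.6900
  k=3: S(3,-3) = 0.2440; S(3,-2) = 0.3944; S(3,-1) = 0.6373; S(3,+0) = 1.0300; S(3,+1) = 1.6646; S(3,+2) = 2.6900; S(3,+3) = 4.3473
Terminal payoffs V(N, j) = max(S_T - K, 0):
  V(3,-3) = 0.000000; V(3,-2) = 0.000000; V(3,-1) = 0.000000; V(3,+0) = 0.000000; V(3,+1) = 0.454557; V(3,+2) = 1.480047; V(3,+3) = 3.137317
Backward induction: V(k, j) = exp(-r*dt) * [p_u * V(k+1, j+1) + p_m * V(k+1, j) + p_d * V(k+1, j-1)]
  V(2,-2) = exp(-r*dt) * [p_u*0.000000 + p_m*0.000000 + p_d*0.000000] = 0.000000
  V(2,-1) = exp(-r*dt) * [p_u*0.000000 + p_m*0.000000 + p_d*0.000000] = 0.000000
  V(2,+0) = exp(-r*dt) * [p_u*0.454557 + p_m*0.000000 + p_d*0.000000] = 0.060057
  V(2,+1) = exp(-r*dt) * [p_u*1.480047 + p_m*0.454557 + p_d*0.000000] = 0.496771
  V(2,+2) = exp(-r*dt) * [p_u*3.137317 + p_m*1.480047 + p_d*0.454557] = 1.485859
  V(1,-1) = exp(-r*dt) * [p_u*0.060057 + p_m*0.000000 + p_d*0.000000] = 0.007935
  V(1,+0) = exp(-r*dt) * [p_u*0.496771 + p_m*0.060057 + p_d*0.000000] = 0.105432
  V(1,+1) = exp(-r*dt) * [p_u*1.485859 + p_m*0.496771 + p_d*0.060057] = 0.537478
  V(0,+0) = exp(-r*dt) * [p_u*0.537478 + p_m*0.105432 + p_d*0.007935] = 0.142461


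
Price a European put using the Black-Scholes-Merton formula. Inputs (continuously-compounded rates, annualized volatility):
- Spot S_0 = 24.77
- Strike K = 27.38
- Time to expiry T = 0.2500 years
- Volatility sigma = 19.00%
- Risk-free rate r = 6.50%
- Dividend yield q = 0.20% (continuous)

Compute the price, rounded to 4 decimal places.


Answer: Price = 2.4324

Derivation:
d1 = (ln(S/K) + (r - q + 0.5*sigma^2) * T) / (sigma * sqrt(T)) = -0.84123238
d2 = d1 - sigma * sqrt(T) = -0.93623238
exp(-rT) = 0.98388132; exp(-qT) = 0.99950012
P = K * exp(-rT) * N(-d2) - S_0 * exp(-qT) * N(-d1)
N(-d1) = 0.79989112; N(-d2) = 0.82542322
P = 27.3800 * 0.98388132 * 0.82542322 - 24.7700 * 0.99950012 * 0.79989112 = 2.4324


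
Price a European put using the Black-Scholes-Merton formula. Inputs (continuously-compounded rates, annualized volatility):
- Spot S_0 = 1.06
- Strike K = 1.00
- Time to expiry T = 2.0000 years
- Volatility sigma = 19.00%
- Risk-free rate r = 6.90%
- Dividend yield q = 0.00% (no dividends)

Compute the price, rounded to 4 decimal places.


d1 = (ln(S/K) + (r - q + 0.5*sigma^2) * T) / (sigma * sqrt(T)) = 0.86478753
d2 = d1 - sigma * sqrt(T) = 0.59608695
exp(-rT) = 0.87109869; exp(-qT) = 1.00000000
P = K * exp(-rT) * N(-d2) - S_0 * exp(-qT) * N(-d1)
N(-d1) = 0.19357771; N(-d2) = 0.27555857
P = 1.0000 * 0.87109869 * 0.27555857 - 1.0600 * 1.00000000 * 0.19357771 = 0.0348

Answer: Price = 0.0348


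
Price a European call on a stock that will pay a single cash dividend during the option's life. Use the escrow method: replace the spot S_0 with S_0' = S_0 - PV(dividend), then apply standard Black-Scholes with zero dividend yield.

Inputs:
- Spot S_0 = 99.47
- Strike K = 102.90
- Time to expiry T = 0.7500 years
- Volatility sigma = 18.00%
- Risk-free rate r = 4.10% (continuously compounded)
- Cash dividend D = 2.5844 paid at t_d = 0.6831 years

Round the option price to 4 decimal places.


Answer: Price = 4.8012

Derivation:
PV(D) = D * exp(-r * t_d) = 2.5844 * 0.97238146 = 2.51302265
S_0' = S_0 - PV(D) = 99.4700 - 2.51302265 = 96.95697735
d1 = (ln(S_0'/K) + (r + sigma^2/2)*T) / (sigma*sqrt(T)) = -0.10642679
d2 = d1 - sigma*sqrt(T) = -0.26231137
exp(-rT) = 0.96971797
N(d1) = 0.45762187; N(d2) = 0.39654070
C = S_0' * N(d1) - K * exp(-rT) * N(d2) = 96.95697735 * 0.45762187 - 102.9000 * 0.96971797 * 0.39654070 = 4.8012


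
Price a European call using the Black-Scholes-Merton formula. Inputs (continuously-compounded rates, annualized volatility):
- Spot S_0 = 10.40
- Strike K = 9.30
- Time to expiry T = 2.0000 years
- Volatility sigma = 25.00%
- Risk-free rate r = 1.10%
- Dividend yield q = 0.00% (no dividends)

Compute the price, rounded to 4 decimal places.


Answer: Price = 2.1147

Derivation:
d1 = (ln(S/K) + (r - q + 0.5*sigma^2) * T) / (sigma * sqrt(T)) = 0.55519594
d2 = d1 - sigma * sqrt(T) = 0.20164255
exp(-rT) = 0.97824024; exp(-qT) = 1.00000000
C = S_0 * exp(-qT) * N(d1) - K * exp(-rT) * N(d2)
N(d1) = 0.71061968; N(d2) = 0.57990191
C = 10.4000 * 1.00000000 * 0.71061968 - 9.3000 * 0.97824024 * 0.57990191 = 2.1147


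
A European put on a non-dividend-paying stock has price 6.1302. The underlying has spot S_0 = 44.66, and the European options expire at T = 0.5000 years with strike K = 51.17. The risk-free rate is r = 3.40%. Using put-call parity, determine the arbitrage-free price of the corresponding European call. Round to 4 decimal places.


Put-call parity: C - P = S_0 * exp(-qT) - K * exp(-rT).
S_0 * exp(-qT) = 44.6600 * 1.00000000 = 44.66000000
K * exp(-rT) = 51.1700 * 0.98314368 = 50.30746234
C = P + S*exp(-qT) - K*exp(-rT)
C = 6.1302 + 44.66000000 - 50.30746234 = 0.4827

Answer: Call price = 0.4827


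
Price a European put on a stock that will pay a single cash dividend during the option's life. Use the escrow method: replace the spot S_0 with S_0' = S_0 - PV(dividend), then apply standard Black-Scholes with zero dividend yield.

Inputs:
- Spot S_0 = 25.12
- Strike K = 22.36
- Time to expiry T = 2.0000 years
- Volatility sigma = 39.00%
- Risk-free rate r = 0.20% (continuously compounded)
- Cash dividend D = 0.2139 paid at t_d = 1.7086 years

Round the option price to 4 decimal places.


PV(D) = D * exp(-r * t_d) = 0.2139 * 0.99658863 = 0.21317031
S_0' = S_0 - PV(D) = 25.1200 - 0.21317031 = 24.90682969
d1 = (ln(S_0'/K) + (r + sigma^2/2)*T) / (sigma*sqrt(T)) = 0.47859961
d2 = d1 - sigma*sqrt(T) = -0.07294368
exp(-rT) = 0.99600799
N(-d1) = 0.31611175; N(-d2) = 0.52907453
P = K * exp(-rT) * N(-d2) - S_0' * N(-d1) = 22.3600 * 0.99600799 * 0.52907453 - 24.90682969 * 0.31611175 = 3.9095

Answer: Price = 3.9095


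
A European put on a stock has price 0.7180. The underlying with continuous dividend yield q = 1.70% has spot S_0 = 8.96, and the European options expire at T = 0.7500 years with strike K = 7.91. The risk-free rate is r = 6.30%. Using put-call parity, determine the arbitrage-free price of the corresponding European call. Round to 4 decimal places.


Answer: Call price = 2.0195

Derivation:
Put-call parity: C - P = S_0 * exp(-qT) - K * exp(-rT).
S_0 * exp(-qT) = 8.9600 * 0.98733094 = 8.84648519
K * exp(-rT) = 7.9100 * 0.95384891 = 7.54494484
C = P + S*exp(-qT) - K*exp(-rT)
C = 0.7180 + 8.84648519 - 7.54494484 = 2.0195


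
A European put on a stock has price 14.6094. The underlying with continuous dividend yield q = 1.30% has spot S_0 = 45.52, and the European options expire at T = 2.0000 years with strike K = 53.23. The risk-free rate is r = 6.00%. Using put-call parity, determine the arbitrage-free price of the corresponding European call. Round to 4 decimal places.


Put-call parity: C - P = S_0 * exp(-qT) - K * exp(-rT).
S_0 * exp(-qT) = 45.5200 * 0.97433509 = 44.35173328
K * exp(-rT) = 53.2300 * 0.88692044 = 47.21077485
C = P + S*exp(-qT) - K*exp(-rT)
C = 14.6094 + 44.35173328 - 47.21077485 = 11.7504

Answer: Call price = 11.7504


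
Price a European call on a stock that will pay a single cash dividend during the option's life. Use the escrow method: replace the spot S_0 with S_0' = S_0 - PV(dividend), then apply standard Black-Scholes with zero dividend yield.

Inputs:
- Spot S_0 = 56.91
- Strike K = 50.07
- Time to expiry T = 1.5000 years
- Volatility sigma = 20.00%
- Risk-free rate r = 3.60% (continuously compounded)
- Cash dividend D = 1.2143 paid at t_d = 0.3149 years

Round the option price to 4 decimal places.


PV(D) = D * exp(-r * t_d) = 1.2143 * 0.98872761 = 1.20061194
S_0' = S_0 - PV(D) = 56.9100 - 1.20061194 = 55.70938806
d1 = (ln(S_0'/K) + (r + sigma^2/2)*T) / (sigma*sqrt(T)) = 0.77863830
d2 = d1 - sigma*sqrt(T) = 0.53368933
exp(-rT) = 0.94743211
N(d1) = 0.78190359; N(d2) = 0.70322175
C = S_0' * N(d1) - K * exp(-rT) * N(d2) = 55.70938806 * 0.78190359 - 50.0700 * 0.94743211 * 0.70322175 = 10.2000

Answer: Price = 10.2000


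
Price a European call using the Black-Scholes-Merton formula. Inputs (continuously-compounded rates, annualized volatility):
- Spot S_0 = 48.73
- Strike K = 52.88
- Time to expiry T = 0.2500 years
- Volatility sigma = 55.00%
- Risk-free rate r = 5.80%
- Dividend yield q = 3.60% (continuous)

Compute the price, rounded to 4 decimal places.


Answer: Price = 3.7862

Derivation:
d1 = (ln(S/K) + (r - q + 0.5*sigma^2) * T) / (sigma * sqrt(T)) = -0.13970123
d2 = d1 - sigma * sqrt(T) = -0.41470123
exp(-rT) = 0.98560462; exp(-qT) = 0.99104038
C = S_0 * exp(-qT) * N(d1) - K * exp(-rT) * N(d2)
N(d1) = 0.44444803; N(d2) = 0.33918032
C = 48.7300 * 0.99104038 * 0.44444803 - 52.8800 * 0.98560462 * 0.33918032 = 3.7862


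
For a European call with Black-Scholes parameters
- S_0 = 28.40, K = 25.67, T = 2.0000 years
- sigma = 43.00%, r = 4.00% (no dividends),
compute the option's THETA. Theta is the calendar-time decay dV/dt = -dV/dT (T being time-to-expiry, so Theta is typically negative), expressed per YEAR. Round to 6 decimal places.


Answer: Theta = -1.908711

Derivation:
d1 = 0.6018073176; d2 = -0.0063045143
phi(d1) = 0.3328629095; exp(-qT) = 1.0000000000; exp(-rT) = 0.9231163464
Theta = -S*exp(-qT)*phi(d1)*sigma/(2*sqrt(T)) - r*K*exp(-rT)*N(d2) + q*S*exp(-qT)*N(d1)
N(d1) = 0.7263487982; N(d2) = 0.4974848794; sqrt(T) = 1.4142135624
Term 1 = -28.4000 * 1.0000000000 * 0.3328629095 * 0.4300 / (2 * 1.4142135624) = -1.4371669028
Term 2 = -0.0400 * 25.6700 * 0.9231163464 * 0.4974848794 = -0.4715439604
Term 3 = 0 (no dividend yield, q = 0)
Theta = -1.4371669028 + (-0.4715439604) + (0.0000000000) = -1.908711


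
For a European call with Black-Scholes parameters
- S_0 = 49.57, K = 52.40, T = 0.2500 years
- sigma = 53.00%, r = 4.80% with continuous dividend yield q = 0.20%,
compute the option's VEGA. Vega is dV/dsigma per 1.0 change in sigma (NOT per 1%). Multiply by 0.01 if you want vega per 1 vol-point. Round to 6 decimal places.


d1 = -0.0336161483; d2 = -0.2986161483
phi(d1) = 0.3987169326; exp(-qT) = 0.9995001250; exp(-rT) = 0.9880717129
Vega = S * exp(-qT) * phi(d1) * sqrt(T) = 49.5700 * 0.9995001250 * 0.3987169326 * 0.5000000000 = 9.877259

Answer: Vega = 9.877259


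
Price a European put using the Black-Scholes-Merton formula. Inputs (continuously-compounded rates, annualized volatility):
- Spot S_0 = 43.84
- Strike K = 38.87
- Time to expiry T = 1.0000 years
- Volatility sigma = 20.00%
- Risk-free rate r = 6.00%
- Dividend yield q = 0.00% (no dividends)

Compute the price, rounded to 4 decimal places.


Answer: Price = 0.7998

Derivation:
d1 = (ln(S/K) + (r - q + 0.5*sigma^2) * T) / (sigma * sqrt(T)) = 1.00161949
d2 = d1 - sigma * sqrt(T) = 0.80161949
exp(-rT) = 0.94176453; exp(-qT) = 1.00000000
P = K * exp(-rT) * N(-d2) - S_0 * exp(-qT) * N(-d1)
N(-d1) = 0.15826370; N(-d2) = 0.21138655
P = 38.8700 * 0.94176453 * 0.21138655 - 43.8400 * 1.00000000 * 0.15826370 = 0.7998


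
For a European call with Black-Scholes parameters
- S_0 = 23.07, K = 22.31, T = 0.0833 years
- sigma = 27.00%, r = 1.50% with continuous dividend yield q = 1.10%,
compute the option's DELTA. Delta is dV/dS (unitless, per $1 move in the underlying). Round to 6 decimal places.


Answer: Delta = 0.681306

Derivation:
d1 = 0.4731055015; d2 = 0.3951788051
phi(d1) = 0.3567025845; exp(-qT) = 0.9990841197; exp(-rT) = 0.9987512803
N(d1) = 0.6819310440
Delta = exp(-qT) * N(d1) = 0.9990841197 * 0.6819310440 = 0.681306


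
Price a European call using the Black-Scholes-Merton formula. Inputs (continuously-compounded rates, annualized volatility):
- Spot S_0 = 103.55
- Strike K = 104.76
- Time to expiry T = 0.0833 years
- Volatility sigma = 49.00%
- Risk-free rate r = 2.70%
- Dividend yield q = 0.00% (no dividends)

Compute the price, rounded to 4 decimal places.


Answer: Price = 5.3904

Derivation:
d1 = (ln(S/K) + (r - q + 0.5*sigma^2) * T) / (sigma * sqrt(T)) = 0.00446770
d2 = d1 - sigma * sqrt(T) = -0.13695482
exp(-rT) = 0.99775343; exp(-qT) = 1.00000000
C = S_0 * exp(-qT) * N(d1) - K * exp(-rT) * N(d2)
N(d1) = 0.50178235; N(d2) = 0.44553325
C = 103.5500 * 1.00000000 * 0.50178235 - 104.7600 * 0.99775343 * 0.44553325 = 5.3904


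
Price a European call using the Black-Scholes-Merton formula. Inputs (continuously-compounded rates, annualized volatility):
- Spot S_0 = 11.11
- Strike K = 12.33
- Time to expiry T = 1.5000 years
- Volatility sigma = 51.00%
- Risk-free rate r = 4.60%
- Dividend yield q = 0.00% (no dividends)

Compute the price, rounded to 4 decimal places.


Answer: Price = 2.5782

Derivation:
d1 = (ln(S/K) + (r - q + 0.5*sigma^2) * T) / (sigma * sqrt(T)) = 0.25597214
d2 = d1 - sigma * sqrt(T) = -0.36864775
exp(-rT) = 0.93332668; exp(-qT) = 1.00000000
C = S_0 * exp(-qT) * N(d1) - K * exp(-rT) * N(d2)
N(d1) = 0.60101382; N(d2) = 0.35619515
C = 11.1100 * 1.00000000 * 0.60101382 - 12.3300 * 0.93332668 * 0.35619515 = 2.5782


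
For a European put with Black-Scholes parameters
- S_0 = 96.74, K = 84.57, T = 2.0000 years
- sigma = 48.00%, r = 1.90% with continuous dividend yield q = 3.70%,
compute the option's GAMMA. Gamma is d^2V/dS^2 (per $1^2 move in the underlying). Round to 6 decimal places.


d1 = 0.4844379330; d2 = -0.1943845769
phi(d1) = 0.3547724827; exp(-qT) = 0.9286716938; exp(-rT) = 0.9627129409
Gamma = exp(-qT) * phi(d1) / (S * sigma * sqrt(T)) = 0.9286716938 * 0.3547724827 / (96.7400 * 0.4800 * 1.4142135624) = 0.005017

Answer: Gamma = 0.005017


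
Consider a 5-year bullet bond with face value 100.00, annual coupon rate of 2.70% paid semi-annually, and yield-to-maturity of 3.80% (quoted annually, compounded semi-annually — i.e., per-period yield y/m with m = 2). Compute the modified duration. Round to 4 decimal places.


Answer: Modified duration = 4.6138

Derivation:
Coupon per period c = face * coupon_rate / m = 1.350000
Periods per year m = 2; per-period yield y/m = 0.019000
Number of cashflows N = 10
Cashflows (t years, CF_t, discount factor 1/(1+y/m)^(m*t), PV):
  t = 0.5000: CF_t = 1.350000, DF = 0.981354, PV = 1.324828
  t = 1.0000: CF_t = 1.350000, DF = 0.963056, PV = 1.300126
  t = 1.5000: CF_t = 1.350000, DF = 0.945099, PV = 1.275884
  t = 2.0000: CF_t = 1.350000, DF = 0.927477, PV = 1.252094
  t = 2.5000: CF_t = 1.350000, DF = 0.910184, PV = 1.228748
  t = 3.0000: CF_t = 1.350000, DF = 0.893213, PV = 1.205837
  t = 3.5000: CF_t = 1.350000, DF = 0.876558, PV = 1.183353
  t = 4.0000: CF_t = 1.350000, DF = 0.860214, PV = 1.161289
  t = 4.5000: CF_t = 1.350000, DF = 0.844175, PV = 1.139636
  t = 5.0000: CF_t = 101.350000, DF = 0.828434, PV = 83.961833
Price P = sum_t PV_t = 95.033629
First compute Macaulay numerator sum_t t * PV_t:
  t * PV_t at t = 0.5000: 0.662414
  t * PV_t at t = 1.0000: 1.300126
  t * PV_t at t = 1.5000: 1.913826
  t * PV_t at t = 2.0000: 2.504189
  t * PV_t at t = 2.5000: 3.071870
  t * PV_t at t = 3.0000: 3.617511
  t * PV_t at t = 3.5000: 4.141737
  t * PV_t at t = 4.0000: 4.645156
  t * PV_t at t = 4.5000: 5.128361
  t * PV_t at t = 5.0000: 419.809167
Macaulay duration D = 446.794357 / 95.033629 = 4.701434
Modified duration = D / (1 + y/m) = 4.701434 / (1 + 0.019000) = 4.613773


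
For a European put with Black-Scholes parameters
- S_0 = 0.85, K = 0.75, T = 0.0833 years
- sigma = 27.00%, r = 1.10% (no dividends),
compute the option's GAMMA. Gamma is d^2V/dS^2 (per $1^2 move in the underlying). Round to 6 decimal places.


Answer: Gamma = 1.526427

Derivation:
d1 = 1.6568869726; d2 = 1.5789602762
phi(d1) = 0.1011070166; exp(-qT) = 1.0000000000; exp(-rT) = 0.9990841197
Gamma = exp(-qT) * phi(d1) / (S * sigma * sqrt(T)) = 1.0000000000 * 0.1011070166 / (0.8500 * 0.2700 * 0.2886173938) = 1.526427


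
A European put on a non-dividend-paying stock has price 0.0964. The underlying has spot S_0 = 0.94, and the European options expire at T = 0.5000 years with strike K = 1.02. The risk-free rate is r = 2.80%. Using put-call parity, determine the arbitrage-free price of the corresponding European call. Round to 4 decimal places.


Put-call parity: C - P = S_0 * exp(-qT) - K * exp(-rT).
S_0 * exp(-qT) = 0.9400 * 1.00000000 = 0.94000000
K * exp(-rT) = 1.0200 * 0.98609754 = 1.00581950
C = P + S*exp(-qT) - K*exp(-rT)
C = 0.0964 + 0.94000000 - 1.00581950 = 0.0306

Answer: Call price = 0.0306


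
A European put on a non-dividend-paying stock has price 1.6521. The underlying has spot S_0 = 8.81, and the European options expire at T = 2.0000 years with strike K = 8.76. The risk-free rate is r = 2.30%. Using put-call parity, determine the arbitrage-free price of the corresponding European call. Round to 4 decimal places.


Answer: Call price = 2.0959

Derivation:
Put-call parity: C - P = S_0 * exp(-qT) - K * exp(-rT).
S_0 * exp(-qT) = 8.8100 * 1.00000000 = 8.81000000
K * exp(-rT) = 8.7600 * 0.95504196 = 8.36616759
C = P + S*exp(-qT) - K*exp(-rT)
C = 1.6521 + 8.81000000 - 8.36616759 = 2.0959


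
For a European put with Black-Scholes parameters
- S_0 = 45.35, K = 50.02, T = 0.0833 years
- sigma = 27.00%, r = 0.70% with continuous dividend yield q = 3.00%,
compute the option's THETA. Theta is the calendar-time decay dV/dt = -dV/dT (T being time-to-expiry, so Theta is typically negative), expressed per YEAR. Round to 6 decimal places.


Answer: Theta = -4.791537

Derivation:
d1 = -1.2433783088; d2 = -1.3213050052
phi(d1) = 0.1841631292; exp(-qT) = 0.9975041199; exp(-rT) = 0.9994170700
Theta = -S*exp(-qT)*phi(d1)*sigma/(2*sqrt(T)) + r*K*exp(-rT)*N(-d2) - q*S*exp(-qT)*N(-d1)
N(-d1) = 0.8931357702; N(-d2) = 0.9068001571; sqrt(T) = 0.2886173938
Term 1 = -45.3500 * 0.9975041199 * 0.1841631292 * 0.2700 / (2 * 0.2886173938) = -3.8967804965
Term 2 = 0.0070 * 50.0200 * 0.9994170700 * 0.9068001571 = 0.3173219226
Term 3 = -0.0300 * 45.3500 * 0.9975041199 * 0.8931357702 = -1.2120784435
Theta = -3.8967804965 + (0.3173219226) + (-1.2120784435) = -4.791537


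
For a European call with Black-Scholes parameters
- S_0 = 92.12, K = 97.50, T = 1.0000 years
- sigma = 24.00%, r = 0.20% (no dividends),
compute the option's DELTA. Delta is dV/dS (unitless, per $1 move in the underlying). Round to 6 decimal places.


d1 = -0.1081679294; d2 = -0.3481679294
phi(d1) = 0.3966152215; exp(-qT) = 1.0000000000; exp(-rT) = 0.9980019987
N(d1) = 0.4569312422
Delta = exp(-qT) * N(d1) = 1.0000000000 * 0.4569312422 = 0.456931

Answer: Delta = 0.456931


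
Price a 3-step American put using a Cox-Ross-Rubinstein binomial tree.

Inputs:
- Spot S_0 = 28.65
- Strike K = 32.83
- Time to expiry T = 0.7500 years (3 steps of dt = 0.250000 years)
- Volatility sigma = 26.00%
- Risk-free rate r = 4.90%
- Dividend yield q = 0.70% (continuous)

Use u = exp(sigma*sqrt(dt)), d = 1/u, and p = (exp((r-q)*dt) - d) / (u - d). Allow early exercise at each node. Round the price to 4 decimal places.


dt = T/N = 0.250000
u = exp(sigma*sqrt(dt)) = 1.138828; d = 1/u = 0.878095
p = (exp((r-q)*dt) - d) / (u - d) = 0.508029
Discount per step: exp(-r*dt) = 0.987825
Stock lattice S(k, i) with i counting down-moves:
  k=0: S(0,0) = 28.6500
  k=1: S(1,0) = 32.6274; S(1,1) = 25.1574
  k=2: S(2,0) = 37.1570; S(2,1) = 28.6500; S(2,2) = 22.0906
  k=3: S(3,0) = 42.3155; S(3,1) = 32.6274; S(3,2) = 25.1574; S(3,3) = 19.3977
Terminal payoffs V(N, i) = max(K - S_T, 0):
  V(3,0) = 0.000000; V(3,1) = 0.202567; V(3,2) = 7.672566; V(3,3) = 13.432321
Backward induction: V(k, i) = exp(-r*dt) * [p * V(k+1, i) + (1-p) * V(k+1, i+1)]; then take max(V_cont, immediate exercise) for American.
  V(2,0) = exp(-r*dt) * [p*0.000000 + (1-p)*0.202567] = 0.098444; exercise = 0.000000; V(2,0) = max -> 0.098444
  V(2,1) = exp(-r*dt) * [p*0.202567 + (1-p)*7.672566] = 3.830379; exercise = 4.180000; V(2,1) = max -> 4.180000
  V(2,2) = exp(-r*dt) * [p*7.672566 + (1-p)*13.432321] = 10.378283; exercise = 10.739372; V(2,2) = max -> 10.739372
  V(1,0) = exp(-r*dt) * [p*0.098444 + (1-p)*4.180000] = 2.080805; exercise = 0.202567; V(1,0) = max -> 2.080805
  V(1,1) = exp(-r*dt) * [p*4.180000 + (1-p)*10.739372] = 7.316839; exercise = 7.672566; V(1,1) = max -> 7.672566
  V(0,0) = exp(-r*dt) * [p*2.080805 + (1-p)*7.672566] = 4.772961; exercise = 4.180000; V(0,0) = max -> 4.772961

Answer: Price = V(0,0) = 4.7730


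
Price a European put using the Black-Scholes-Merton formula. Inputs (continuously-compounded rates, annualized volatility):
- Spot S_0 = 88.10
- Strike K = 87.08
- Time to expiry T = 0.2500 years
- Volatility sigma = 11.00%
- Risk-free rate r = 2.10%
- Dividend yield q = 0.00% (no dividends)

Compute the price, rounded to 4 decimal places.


Answer: Price = 1.2684

Derivation:
d1 = (ln(S/K) + (r - q + 0.5*sigma^2) * T) / (sigma * sqrt(T)) = 0.33468721
d2 = d1 - sigma * sqrt(T) = 0.27968721
exp(-rT) = 0.99476376; exp(-qT) = 1.00000000
P = K * exp(-rT) * N(-d2) - S_0 * exp(-qT) * N(-d1)
N(-d1) = 0.36893053; N(-d2) = 0.38985875
P = 87.0800 * 0.99476376 * 0.38985875 - 88.1000 * 1.00000000 * 0.36893053 = 1.2684


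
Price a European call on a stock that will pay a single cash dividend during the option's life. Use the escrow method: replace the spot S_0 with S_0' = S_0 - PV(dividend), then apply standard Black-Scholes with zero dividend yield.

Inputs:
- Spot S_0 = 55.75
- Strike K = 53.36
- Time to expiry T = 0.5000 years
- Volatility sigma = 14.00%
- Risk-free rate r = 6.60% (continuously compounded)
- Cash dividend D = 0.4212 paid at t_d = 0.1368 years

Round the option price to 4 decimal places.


PV(D) = D * exp(-r * t_d) = 0.4212 * 0.99101184 = 0.41741419
S_0' = S_0 - PV(D) = 55.7500 - 0.41741419 = 55.33258581
d1 = (ln(S_0'/K) + (r + sigma^2/2)*T) / (sigma*sqrt(T)) = 0.74953913
d2 = d1 - sigma*sqrt(T) = 0.65054418
exp(-rT) = 0.96753856
N(d1) = 0.77323384; N(d2) = 0.74232961
C = S_0' * N(d1) - K * exp(-rT) * N(d2) = 55.33258581 * 0.77323384 - 53.3600 * 0.96753856 * 0.74232961 = 4.4601

Answer: Price = 4.4601


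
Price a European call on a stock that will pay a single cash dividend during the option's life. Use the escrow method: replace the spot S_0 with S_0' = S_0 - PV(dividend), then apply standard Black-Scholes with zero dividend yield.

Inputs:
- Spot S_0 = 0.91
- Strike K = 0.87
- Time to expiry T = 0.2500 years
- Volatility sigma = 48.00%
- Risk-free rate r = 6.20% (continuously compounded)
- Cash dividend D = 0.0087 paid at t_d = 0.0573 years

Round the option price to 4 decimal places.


PV(D) = D * exp(-r * t_d) = 0.0087 * 0.99645370 = 0.00866915
S_0' = S_0 - PV(D) = 0.9100 - 0.00866915 = 0.90133085
d1 = (ln(S_0'/K) + (r + sigma^2/2)*T) / (sigma*sqrt(T)) = 0.33199660
d2 = d1 - sigma*sqrt(T) = 0.09199660
exp(-rT) = 0.98461951
N(d1) = 0.63005409; N(d2) = 0.53664963
C = S_0' * N(d1) - K * exp(-rT) * N(d2) = 0.90133085 * 0.63005409 - 0.8700 * 0.98461951 * 0.53664963 = 0.1082

Answer: Price = 0.1082


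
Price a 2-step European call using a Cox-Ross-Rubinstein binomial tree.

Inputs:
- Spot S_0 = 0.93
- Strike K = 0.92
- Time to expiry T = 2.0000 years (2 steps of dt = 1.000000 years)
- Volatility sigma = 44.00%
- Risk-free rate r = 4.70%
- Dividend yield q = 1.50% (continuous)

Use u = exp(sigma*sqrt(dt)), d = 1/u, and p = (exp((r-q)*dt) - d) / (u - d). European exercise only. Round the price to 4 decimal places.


dt = T/N = 1.000000
u = exp(sigma*sqrt(dt)) = 1.552707; d = 1/u = 0.644036
p = (exp((r-q)*dt) - d) / (u - d) = 0.427527
Discount per step: exp(-r*dt) = 0.954087
Stock lattice S(k, i) with i counting down-moves:
  k=0: S(0,0) = 0.9300
  k=1: S(1,0) = 1.4440; S(1,1) = 0.5990
  k=2: S(2,0) = 2.2421; S(2,1) = 0.9300; S(2,2) = 0.3857
Terminal payoffs V(N, i) = max(S_T - K, 0):
  V(2,0) = 1.322137; V(2,1) = 0.010000; V(2,2) = 0.000000
Backward induction: V(k, i) = exp(-r*dt) * [p * V(k+1, i) + (1-p) * V(k+1, i+1)].
  V(1,0) = exp(-r*dt) * [p*1.322137 + (1-p)*0.010000] = 0.544759
  V(1,1) = exp(-r*dt) * [p*0.010000 + (1-p)*0.000000] = 0.004079
  V(0,0) = exp(-r*dt) * [p*0.544759 + (1-p)*0.004079] = 0.224434

Answer: Price = V(0,0) = 0.2244


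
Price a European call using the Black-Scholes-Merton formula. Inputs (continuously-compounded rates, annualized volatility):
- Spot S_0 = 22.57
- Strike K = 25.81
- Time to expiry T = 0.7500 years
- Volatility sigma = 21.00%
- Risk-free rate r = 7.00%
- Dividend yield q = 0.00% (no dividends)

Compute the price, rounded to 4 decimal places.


Answer: Price = 0.9132

Derivation:
d1 = (ln(S/K) + (r - q + 0.5*sigma^2) * T) / (sigma * sqrt(T)) = -0.35797324
d2 = d1 - sigma * sqrt(T) = -0.53983857
exp(-rT) = 0.94885432; exp(-qT) = 1.00000000
C = S_0 * exp(-qT) * N(d1) - K * exp(-rT) * N(d2)
N(d1) = 0.36018167; N(d2) = 0.29465418
C = 22.5700 * 1.00000000 * 0.36018167 - 25.8100 * 0.94885432 * 0.29465418 = 0.9132


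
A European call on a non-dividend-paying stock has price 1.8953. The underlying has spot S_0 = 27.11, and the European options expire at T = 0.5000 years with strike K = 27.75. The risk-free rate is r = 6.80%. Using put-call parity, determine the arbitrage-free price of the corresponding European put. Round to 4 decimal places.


Put-call parity: C - P = S_0 * exp(-qT) - K * exp(-rT).
S_0 * exp(-qT) = 27.1100 * 1.00000000 = 27.11000000
K * exp(-rT) = 27.7500 * 0.96657150 = 26.82235925
P = C - S*exp(-qT) + K*exp(-rT)
P = 1.8953 - 27.11000000 + 26.82235925 = 1.6077

Answer: Put price = 1.6077


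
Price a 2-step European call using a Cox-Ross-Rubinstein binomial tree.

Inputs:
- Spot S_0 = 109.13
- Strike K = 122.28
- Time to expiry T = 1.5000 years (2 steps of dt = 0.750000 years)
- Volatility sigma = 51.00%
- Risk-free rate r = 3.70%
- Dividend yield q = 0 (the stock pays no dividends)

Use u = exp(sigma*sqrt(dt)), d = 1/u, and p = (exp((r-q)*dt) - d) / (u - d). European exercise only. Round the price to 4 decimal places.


Answer: Price = V(0,0) = 23.8936

Derivation:
dt = T/N = 0.750000
u = exp(sigma*sqrt(dt)) = 1.555307; d = 1/u = 0.642960
p = (exp((r-q)*dt) - d) / (u - d) = 0.422184
Discount per step: exp(-r*dt) = 0.972631
Stock lattice S(k, i) with i counting down-moves:
  k=0: S(0,0) = 109.1300
  k=1: S(1,0) = 169.7307; S(1,1) = 70.1662
  k=2: S(2,0) = 263.9833; S(2,1) = 109.1300; S(2,2) = 45.1141
Terminal payoffs V(N, i) = max(S_T - K, 0):
  V(2,0) = 141.703274; V(2,1) = 0.000000; V(2,2) = 0.000000
Backward induction: V(k, i) = exp(-r*dt) * [p * V(k+1, i) + (1-p) * V(k+1, i+1)].
  V(1,0) = exp(-r*dt) * [p*141.703274 + (1-p)*0.000000] = 58.187596
  V(1,1) = exp(-r*dt) * [p*0.000000 + (1-p)*0.000000] = 0.000000
  V(0,0) = exp(-r*dt) * [p*58.187596 + (1-p)*0.000000] = 23.893564


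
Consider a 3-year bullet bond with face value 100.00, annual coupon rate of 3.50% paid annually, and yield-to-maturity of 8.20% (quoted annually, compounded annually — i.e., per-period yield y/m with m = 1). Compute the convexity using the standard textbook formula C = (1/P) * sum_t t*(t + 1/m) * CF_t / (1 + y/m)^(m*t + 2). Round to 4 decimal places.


Coupon per period c = face * coupon_rate / m = 3.500000
Periods per year m = 1; per-period yield y/m = 0.082000
Number of cashflows N = 3
Cashflows (t years, CF_t, discount factor 1/(1+y/m)^(m*t), PV):
  t = 1.0000: CF_t = 3.500000, DF = 0.924214, PV = 3.234750
  t = 2.0000: CF_t = 3.500000, DF = 0.854172, PV = 2.989603
  t = 3.0000: CF_t = 103.500000, DF = 0.789438, PV = 81.706869
Price P = sum_t PV_t = 87.931222
Convexity numerator sum_t t*(t + 1/m) * CF_t / (1+y/m)^(m*t + 2):
  t = 1.0000: term = 5.526068
  t = 2.0000: term = 15.321816
  t = 3.0000: term = 837.500918
Convexity = (1/P) * sum = 858.348803 / 87.931222 = 9.761593

Answer: Convexity = 9.7616


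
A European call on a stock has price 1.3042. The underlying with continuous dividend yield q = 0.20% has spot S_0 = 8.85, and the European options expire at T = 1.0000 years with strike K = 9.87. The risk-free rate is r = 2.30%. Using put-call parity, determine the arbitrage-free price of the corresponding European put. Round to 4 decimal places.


Put-call parity: C - P = S_0 * exp(-qT) - K * exp(-rT).
S_0 * exp(-qT) = 8.8500 * 0.99800200 = 8.83231769
K * exp(-rT) = 9.8700 * 0.97726248 = 9.64558071
P = C - S*exp(-qT) + K*exp(-rT)
P = 1.3042 - 8.83231769 + 9.64558071 = 2.1175

Answer: Put price = 2.1175


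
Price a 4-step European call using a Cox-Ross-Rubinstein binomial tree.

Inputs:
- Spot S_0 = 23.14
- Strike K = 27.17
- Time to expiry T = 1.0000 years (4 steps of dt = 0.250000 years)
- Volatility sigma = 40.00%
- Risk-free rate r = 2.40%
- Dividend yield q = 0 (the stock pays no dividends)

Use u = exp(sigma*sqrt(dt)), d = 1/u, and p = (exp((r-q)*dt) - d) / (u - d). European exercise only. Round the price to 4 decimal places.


Answer: Price = V(0,0) = 2.6565

Derivation:
dt = T/N = 0.250000
u = exp(sigma*sqrt(dt)) = 1.221403; d = 1/u = 0.818731
p = (exp((r-q)*dt) - d) / (u - d) = 0.465111
Discount per step: exp(-r*dt) = 0.994018
Stock lattice S(k, i) with i counting down-moves:
  k=0: S(0,0) = 23.1400
  k=1: S(1,0) = 28.2633; S(1,1) = 18.9454
  k=2: S(2,0) = 34.5208; S(2,1) = 23.1400; S(2,2) = 15.5112
  k=3: S(3,0) = 42.1638; S(3,1) = 28.2633; S(3,2) = 18.9454; S(3,3) = 12.6995
  k=4: S(4,0) = 51.4990; S(4,1) = 34.5208; S(4,2) = 23.1400; S(4,3) = 15.5112; S(4,4) = 10.3975
Terminal payoffs V(N, i) = max(S_T - K, 0):
  V(4,0) = 24.329017; V(4,1) = 7.350824; V(4,2) = 0.000000; V(4,3) = 0.000000; V(4,4) = 0.000000
Backward induction: V(k, i) = exp(-r*dt) * [p * V(k+1, i) + (1-p) * V(k+1, i+1)].
  V(3,0) = exp(-r*dt) * [p*24.329017 + (1-p)*7.350824] = 15.156361
  V(3,1) = exp(-r*dt) * [p*7.350824 + (1-p)*0.000000] = 3.398498
  V(3,2) = exp(-r*dt) * [p*0.000000 + (1-p)*0.000000] = 0.000000
  V(3,3) = exp(-r*dt) * [p*0.000000 + (1-p)*0.000000] = 0.000000
  V(2,0) = exp(-r*dt) * [p*15.156361 + (1-p)*3.398498] = 8.814169
  V(2,1) = exp(-r*dt) * [p*3.398498 + (1-p)*0.000000] = 1.571224
  V(2,2) = exp(-r*dt) * [p*0.000000 + (1-p)*0.000000] = 0.000000
  V(1,0) = exp(-r*dt) * [p*8.814169 + (1-p)*1.571224] = 4.910448
  V(1,1) = exp(-r*dt) * [p*1.571224 + (1-p)*0.000000] = 0.726422
  V(0,0) = exp(-r*dt) * [p*4.910448 + (1-p)*0.726422] = 2.656473


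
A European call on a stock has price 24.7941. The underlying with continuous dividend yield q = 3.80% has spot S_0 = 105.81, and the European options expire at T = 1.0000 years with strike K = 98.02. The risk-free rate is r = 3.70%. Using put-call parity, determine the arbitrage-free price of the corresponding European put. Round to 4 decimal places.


Answer: Put price = 17.3890

Derivation:
Put-call parity: C - P = S_0 * exp(-qT) - K * exp(-rT).
S_0 * exp(-qT) = 105.8100 * 0.96271294 = 101.86465628
K * exp(-rT) = 98.0200 * 0.96367614 = 94.45953479
P = C - S*exp(-qT) + K*exp(-rT)
P = 24.7941 - 101.86465628 + 94.45953479 = 17.3890


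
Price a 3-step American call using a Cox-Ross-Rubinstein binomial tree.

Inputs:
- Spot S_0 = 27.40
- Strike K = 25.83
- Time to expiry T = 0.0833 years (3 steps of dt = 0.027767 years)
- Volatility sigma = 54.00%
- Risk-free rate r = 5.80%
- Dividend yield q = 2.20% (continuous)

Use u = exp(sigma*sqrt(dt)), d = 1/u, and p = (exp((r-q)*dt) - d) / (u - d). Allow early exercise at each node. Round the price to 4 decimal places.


Answer: Price = V(0,0) = 2.6232

Derivation:
dt = T/N = 0.027767
u = exp(sigma*sqrt(dt)) = 1.094155; d = 1/u = 0.913948
p = (exp((r-q)*dt) - d) / (u - d) = 0.483069
Discount per step: exp(-r*dt) = 0.998391
Stock lattice S(k, i) with i counting down-moves:
  k=0: S(0,0) = 27.4000
  k=1: S(1,0) = 29.9798; S(1,1) = 25.0422
  k=2: S(2,0) = 32.8026; S(2,1) = 27.4000; S(2,2) = 22.8872
  k=3: S(3,0) = 35.8911; S(3,1) = 29.9798; S(3,2) = 25.0422; S(3,3) = 20.9177
Terminal payoffs V(N, i) = max(S_T - K, 0):
  V(3,0) = 10.061088; V(3,1) = 4.149836; V(3,2) = 0.000000; V(3,3) = 0.000000
Backward induction: V(k, i) = exp(-r*dt) * [p * V(k+1, i) + (1-p) * V(k+1, i+1)]; then take max(V_cont, immediate exercise) for American.
  V(2,0) = exp(-r*dt) * [p*10.061088 + (1-p)*4.149836] = 6.994108; exercise = 6.972575; V(2,0) = max -> 6.994108
  V(2,1) = exp(-r*dt) * [p*4.149836 + (1-p)*0.000000] = 2.001433; exercise = 1.570000; V(2,1) = max -> 2.001433
  V(2,2) = exp(-r*dt) * [p*0.000000 + (1-p)*0.000000] = 0.000000; exercise = 0.000000; V(2,2) = max -> 0.000000
  V(1,0) = exp(-r*dt) * [p*6.994108 + (1-p)*2.001433] = 4.406140; exercise = 4.149836; V(1,0) = max -> 4.406140
  V(1,1) = exp(-r*dt) * [p*2.001433 + (1-p)*0.000000] = 0.965275; exercise = 0.000000; V(1,1) = max -> 0.965275
  V(0,0) = exp(-r*dt) * [p*4.406140 + (1-p)*0.965275] = 2.623223; exercise = 1.570000; V(0,0) = max -> 2.623223


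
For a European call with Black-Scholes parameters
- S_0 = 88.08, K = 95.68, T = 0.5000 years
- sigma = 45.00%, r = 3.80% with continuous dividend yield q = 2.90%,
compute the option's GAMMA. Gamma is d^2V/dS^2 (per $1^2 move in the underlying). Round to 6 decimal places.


d1 = -0.0868603615; d2 = -0.4050584130
phi(d1) = 0.3974401611; exp(-qT) = 0.9856046187; exp(-rT) = 0.9811793622
Gamma = exp(-qT) * phi(d1) / (S * sigma * sqrt(T)) = 0.9856046187 * 0.3974401611 / (88.0800 * 0.4500 * 0.7071067812) = 0.013977

Answer: Gamma = 0.013977


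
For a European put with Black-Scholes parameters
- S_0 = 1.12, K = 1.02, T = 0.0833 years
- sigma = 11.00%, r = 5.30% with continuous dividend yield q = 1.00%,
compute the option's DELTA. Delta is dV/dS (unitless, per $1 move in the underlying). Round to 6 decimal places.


Answer: Delta = -0.001053

Derivation:
d1 = 3.0745933453; d2 = 3.0428454319
phi(d1) = 0.0035333790; exp(-qT) = 0.9991673468; exp(-rT) = 0.9955948313
N(-d1) = 0.0010539487
Delta = -exp(-qT) * N(-d1) = -0.9991673468 * 0.0010539487 = -0.001053


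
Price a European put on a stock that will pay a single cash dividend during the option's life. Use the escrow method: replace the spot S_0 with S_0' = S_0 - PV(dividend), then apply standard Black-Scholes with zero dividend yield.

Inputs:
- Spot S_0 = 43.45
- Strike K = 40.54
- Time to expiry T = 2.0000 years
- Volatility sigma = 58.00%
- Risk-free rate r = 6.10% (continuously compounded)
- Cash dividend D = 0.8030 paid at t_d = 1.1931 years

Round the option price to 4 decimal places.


Answer: Price = 9.3609

Derivation:
PV(D) = D * exp(-r * t_d) = 0.8030 * 0.92980620 = 0.74663438
S_0' = S_0 - PV(D) = 43.4500 - 0.74663438 = 42.70336562
d1 = (ln(S_0'/K) + (r + sigma^2/2)*T) / (sigma*sqrt(T)) = 0.62224006
d2 = d1 - sigma*sqrt(T) = -0.19800380
exp(-rT) = 0.88514837
N(-d1) = 0.26689201; N(-d2) = 0.57847896
P = K * exp(-rT) * N(-d2) - S_0' * N(-d1) = 40.5400 * 0.88514837 * 0.57847896 - 42.70336562 * 0.26689201 = 9.3609


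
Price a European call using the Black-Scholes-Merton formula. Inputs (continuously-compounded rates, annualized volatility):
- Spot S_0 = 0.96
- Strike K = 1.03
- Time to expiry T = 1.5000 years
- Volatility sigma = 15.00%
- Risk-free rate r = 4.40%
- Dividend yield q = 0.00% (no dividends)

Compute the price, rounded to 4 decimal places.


d1 = (ln(S/K) + (r - q + 0.5*sigma^2) * T) / (sigma * sqrt(T)) = 0.06800983
d2 = d1 - sigma * sqrt(T) = -0.11570190
exp(-rT) = 0.93613086; exp(-qT) = 1.00000000
C = S_0 * exp(-qT) * N(d1) - K * exp(-rT) * N(d2)
N(d1) = 0.52711109; N(d2) = 0.45394440
C = 0.9600 * 1.00000000 * 0.52711109 - 1.0300 * 0.93613086 * 0.45394440 = 0.0683

Answer: Price = 0.0683


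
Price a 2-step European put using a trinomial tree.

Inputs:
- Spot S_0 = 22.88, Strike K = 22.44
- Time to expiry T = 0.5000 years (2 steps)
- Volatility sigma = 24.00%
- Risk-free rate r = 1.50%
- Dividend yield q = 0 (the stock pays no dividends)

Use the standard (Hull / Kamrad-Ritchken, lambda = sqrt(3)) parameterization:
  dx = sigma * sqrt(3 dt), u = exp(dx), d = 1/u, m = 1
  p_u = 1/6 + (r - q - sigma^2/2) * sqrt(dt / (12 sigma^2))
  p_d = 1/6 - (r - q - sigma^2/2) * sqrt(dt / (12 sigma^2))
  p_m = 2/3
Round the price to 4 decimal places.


Answer: Price = V(0,0) = 1.1154

Derivation:
dt = T/N = 0.250000; dx = sigma*sqrt(3*dt) = 0.207846
u = exp(dx) = 1.231024; d = 1/u = 0.812332
p_u = 0.158367, p_m = 0.666667, p_d = 0.174966
Discount per step: exp(-r*dt) = 0.996257
Stock lattice S(k, j) with j the centered position index:
  k=0: S(0,+0) = 22.8800
  k=1: S(1,-1) = 18.5862; S(1,+0) = 22.8800; S(1,+1) = 28.1658
  k=2: S(2,-2) = 15.0981; S(2,-1) = 18.5862; S(2,+0) = 22.8800; S(2,+1) = 28.1658; S(2,+2) = 34.6728
Terminal payoffs V(N, j) = max(K - S_T, 0):
  V(2,-2) = 7.341869; V(2,-1) = 3.853843; V(2,+0) = 0.000000; V(2,+1) = 0.000000; V(2,+2) = 0.000000
Backward induction: V(k, j) = exp(-r*dt) * [p_u * V(k+1, j+1) + p_m * V(k+1, j) + p_d * V(k+1, j-1)]
  V(1,-1) = exp(-r*dt) * [p_u*0.000000 + p_m*3.853843 + p_d*7.341869] = 3.839382
  V(1,+0) = exp(-r*dt) * [p_u*0.000000 + p_m*0.000000 + p_d*3.853843] = 0.671768
  V(1,+1) = exp(-r*dt) * [p_u*0.000000 + p_m*0.000000 + p_d*0.000000] = 0.000000
  V(0,+0) = exp(-r*dt) * [p_u*0.000000 + p_m*0.671768 + p_d*3.839382] = 1.115416


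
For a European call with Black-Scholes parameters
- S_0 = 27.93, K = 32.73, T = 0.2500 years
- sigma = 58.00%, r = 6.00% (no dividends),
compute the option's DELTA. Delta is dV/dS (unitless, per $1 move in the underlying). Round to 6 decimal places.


Answer: Delta = 0.363117

Derivation:
d1 = -0.3501403743; d2 = -0.6401403743
phi(d1) = 0.3752219077; exp(-qT) = 1.0000000000; exp(-rT) = 0.9851119396
N(d1) = 0.3631166760
Delta = exp(-qT) * N(d1) = 1.0000000000 * 0.3631166760 = 0.363117


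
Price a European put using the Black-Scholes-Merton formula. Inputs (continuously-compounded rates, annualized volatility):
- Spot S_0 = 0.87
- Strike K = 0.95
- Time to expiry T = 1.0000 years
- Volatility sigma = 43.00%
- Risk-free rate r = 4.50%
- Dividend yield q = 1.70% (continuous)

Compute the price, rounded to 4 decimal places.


Answer: Price = 0.1780

Derivation:
d1 = (ln(S/K) + (r - q + 0.5*sigma^2) * T) / (sigma * sqrt(T)) = 0.07553774
d2 = d1 - sigma * sqrt(T) = -0.35446226
exp(-rT) = 0.95599748; exp(-qT) = 0.98314368
P = K * exp(-rT) * N(-d2) - S_0 * exp(-qT) * N(-d1)
N(-d1) = 0.46989344; N(-d2) = 0.63850376
P = 0.9500 * 0.95599748 * 0.63850376 - 0.8700 * 0.98314368 * 0.46989344 = 0.1780


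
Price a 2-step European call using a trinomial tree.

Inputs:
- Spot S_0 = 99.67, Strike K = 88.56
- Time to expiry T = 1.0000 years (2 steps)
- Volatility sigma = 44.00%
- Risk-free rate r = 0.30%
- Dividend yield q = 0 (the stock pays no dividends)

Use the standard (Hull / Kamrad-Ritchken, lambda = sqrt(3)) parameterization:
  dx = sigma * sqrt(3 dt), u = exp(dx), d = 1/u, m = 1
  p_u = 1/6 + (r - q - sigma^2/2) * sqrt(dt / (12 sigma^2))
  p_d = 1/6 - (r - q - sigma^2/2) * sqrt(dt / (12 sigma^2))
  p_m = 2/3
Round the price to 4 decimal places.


dt = T/N = 0.500000; dx = sigma*sqrt(3*dt) = 0.538888
u = exp(dx) = 1.714099; d = 1/u = 0.583397
p_u = 0.123151, p_m = 0.666667, p_d = 0.210182
Discount per step: exp(-r*dt) = 0.998501
Stock lattice S(k, j) with j the centered position index:
  k=0: S(0,+0) = 99.6700
  k=1: S(1,-1) = 58.1472; S(1,+0) = 99.6700; S(1,+1) = 170.8443
  k=2: S(2,-2) = 33.9229; S(2,-1) = 58.1472; S(2,+0) = 99.6700; S(2,+1) = 170.8443; S(2,+2) = 292.8441
Terminal payoffs V(N, j) = max(S_T - K, 0):
  V(2,-2) = 0.000000; V(2,-1) = 0.000000; V(2,+0) = 11.110000; V(2,+1) = 82.284276; V(2,+2) = 204.284050
Backward induction: V(k, j) = exp(-r*dt) * [p_u * V(k+1, j+1) + p_m * V(k+1, j) + p_d * V(k+1, j-1)]
  V(1,-1) = exp(-r*dt) * [p_u*11.110000 + p_m*0.000000 + p_d*0.000000] = 1.366158
  V(1,+0) = exp(-r*dt) * [p_u*82.284276 + p_m*11.110000 + p_d*0.000000] = 17.513776
  V(1,+1) = exp(-r*dt) * [p_u*204.284050 + p_m*82.284276 + p_d*11.110000] = 82.225685
  V(0,+0) = exp(-r*dt) * [p_u*82.225685 + p_m*17.513776 + p_d*1.366158] = 22.056068

Answer: Price = V(0,0) = 22.0561
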